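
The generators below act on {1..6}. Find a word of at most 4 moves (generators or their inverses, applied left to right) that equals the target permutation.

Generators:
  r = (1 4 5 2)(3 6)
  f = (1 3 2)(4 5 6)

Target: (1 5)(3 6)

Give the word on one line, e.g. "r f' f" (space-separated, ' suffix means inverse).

r' f r f

  after r': (1 2 5 4)(3 6)
  after f: (2 6)(3 4)
  after r: (1 4 6)(2 3 5)
  after f: (1 5)(3 6)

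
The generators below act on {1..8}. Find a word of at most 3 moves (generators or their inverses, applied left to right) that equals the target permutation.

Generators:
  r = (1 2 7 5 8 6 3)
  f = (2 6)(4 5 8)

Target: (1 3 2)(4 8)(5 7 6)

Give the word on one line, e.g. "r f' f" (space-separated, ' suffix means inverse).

r' f'

  after r': (1 3 6 8 5 7 2)
  after f': (1 3 2)(4 8)(5 7 6)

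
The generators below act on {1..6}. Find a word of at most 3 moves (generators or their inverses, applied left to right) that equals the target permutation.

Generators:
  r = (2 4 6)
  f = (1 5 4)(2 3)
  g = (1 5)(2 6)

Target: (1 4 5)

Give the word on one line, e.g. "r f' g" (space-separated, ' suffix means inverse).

f f

  after f: (1 5 4)(2 3)
  after f: (1 4 5)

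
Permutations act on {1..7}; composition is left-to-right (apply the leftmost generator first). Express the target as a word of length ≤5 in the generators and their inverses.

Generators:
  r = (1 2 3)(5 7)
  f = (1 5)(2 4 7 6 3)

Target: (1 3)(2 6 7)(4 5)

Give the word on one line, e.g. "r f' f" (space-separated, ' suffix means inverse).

f r' f f

  after f: (1 5)(2 4 7 6 3)
  after r': (1 7 6 2 4 5 3)
  after f: (1 6 4)(2 7 3 5)
  after f: (1 3)(2 6 7)(4 5)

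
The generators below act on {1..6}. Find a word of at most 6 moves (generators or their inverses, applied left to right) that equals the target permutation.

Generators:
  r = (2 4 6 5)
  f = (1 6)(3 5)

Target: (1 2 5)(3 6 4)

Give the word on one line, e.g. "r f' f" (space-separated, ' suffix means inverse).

f' r' f r' f

  after f': (1 6)(3 5)
  after r': (1 4 2 5 3 6)
  after f: (1 4 2 3)
  after r': (1 2 3)(4 5 6)
  after f: (1 2 5)(3 6 4)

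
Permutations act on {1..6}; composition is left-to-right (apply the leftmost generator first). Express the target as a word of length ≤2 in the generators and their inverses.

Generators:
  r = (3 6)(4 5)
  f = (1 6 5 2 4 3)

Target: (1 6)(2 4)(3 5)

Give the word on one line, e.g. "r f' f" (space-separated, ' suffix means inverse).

  after r: (3 6)(4 5)
  after f: (1 6)(2 4)(3 5)

r f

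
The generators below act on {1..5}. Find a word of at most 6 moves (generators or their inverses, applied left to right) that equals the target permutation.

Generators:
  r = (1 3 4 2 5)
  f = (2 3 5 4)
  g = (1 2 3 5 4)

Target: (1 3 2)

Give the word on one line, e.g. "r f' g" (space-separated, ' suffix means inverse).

  after f: (2 3 5 4)
  after f: (2 5)(3 4)
  after g: (1 2 4 5 3)
  after g: (1 3 2)

f f g g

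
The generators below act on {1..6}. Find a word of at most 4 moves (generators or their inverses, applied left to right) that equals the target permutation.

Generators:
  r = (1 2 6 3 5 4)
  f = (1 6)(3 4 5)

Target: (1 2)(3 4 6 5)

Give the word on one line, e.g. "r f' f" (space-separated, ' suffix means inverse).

r f'

  after r: (1 2 6 3 5 4)
  after f': (1 2)(3 4 6 5)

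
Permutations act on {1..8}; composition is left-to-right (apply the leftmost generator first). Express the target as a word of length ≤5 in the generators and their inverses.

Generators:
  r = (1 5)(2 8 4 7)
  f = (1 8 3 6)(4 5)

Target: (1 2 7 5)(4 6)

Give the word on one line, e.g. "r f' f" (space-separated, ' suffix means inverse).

  after f: (1 8 3 6)(4 5)
  after r: (1 4)(2 8 3 6 5 7)
  after r: (1 7 8 3 6)(2 4 5)
  after r: (1 2 7 4)(3 6 5 8)
  after f': (1 2 7 5)(4 6)

f r r r f'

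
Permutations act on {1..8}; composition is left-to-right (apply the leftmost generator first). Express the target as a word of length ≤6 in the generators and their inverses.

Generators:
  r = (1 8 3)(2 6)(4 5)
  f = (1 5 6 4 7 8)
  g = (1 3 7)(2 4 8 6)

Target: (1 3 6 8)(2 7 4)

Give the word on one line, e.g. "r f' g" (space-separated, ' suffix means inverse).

  after f': (1 8 7 4 6 5)
  after r: (1 3)(2 6 4)(5 8 7)
  after f: (1 3 5)(2 4)(6 7)
  after f: (1 3 6 8)(2 7 4)

f' r f f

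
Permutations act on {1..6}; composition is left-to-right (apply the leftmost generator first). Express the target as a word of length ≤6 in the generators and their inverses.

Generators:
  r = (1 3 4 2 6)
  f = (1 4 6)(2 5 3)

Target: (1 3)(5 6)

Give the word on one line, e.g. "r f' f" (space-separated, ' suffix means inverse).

  after r: (1 3 4 2 6)
  after f: (1 2)(3 6 4 5)
  after f: (1 5 2 4 3)
  after r': (1 5 4)(2 3 6)
  after f: (1 3)(5 6)

r f f r' f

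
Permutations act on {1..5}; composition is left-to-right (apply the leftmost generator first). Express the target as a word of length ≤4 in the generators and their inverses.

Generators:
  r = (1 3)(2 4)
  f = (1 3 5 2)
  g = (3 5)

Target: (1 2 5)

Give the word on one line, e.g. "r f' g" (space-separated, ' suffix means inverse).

g' f'

  after g': (3 5)
  after f': (1 2 5)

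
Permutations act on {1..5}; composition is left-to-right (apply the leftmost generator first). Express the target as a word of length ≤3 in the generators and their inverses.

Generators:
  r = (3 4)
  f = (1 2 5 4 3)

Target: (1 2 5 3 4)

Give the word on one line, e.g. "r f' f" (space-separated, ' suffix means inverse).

  after r: (3 4)
  after f: (1 2 5 4)
  after r: (1 2 5 3 4)

r f r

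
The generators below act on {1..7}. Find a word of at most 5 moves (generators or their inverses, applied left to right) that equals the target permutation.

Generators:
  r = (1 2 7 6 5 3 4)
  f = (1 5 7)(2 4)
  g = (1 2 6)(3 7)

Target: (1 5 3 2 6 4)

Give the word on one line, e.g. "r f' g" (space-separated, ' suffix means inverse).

  after f: (1 5 7)(2 4)
  after r: (1 3 4 7 2)(5 6)
  after f': (1 3 2 7 4 5 6)
  after r': (1 5 7 3)(4 6)
  after g: (1 5 3 2 6 4)

f r f' r' g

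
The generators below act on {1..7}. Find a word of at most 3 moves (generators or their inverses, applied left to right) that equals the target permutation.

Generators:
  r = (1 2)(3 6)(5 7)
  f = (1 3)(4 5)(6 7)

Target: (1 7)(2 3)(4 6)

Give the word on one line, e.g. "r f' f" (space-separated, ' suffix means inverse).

f' r' f

  after f': (1 3)(4 5)(6 7)
  after r': (1 6 5 4 7 3 2)
  after f: (1 7)(2 3)(4 6)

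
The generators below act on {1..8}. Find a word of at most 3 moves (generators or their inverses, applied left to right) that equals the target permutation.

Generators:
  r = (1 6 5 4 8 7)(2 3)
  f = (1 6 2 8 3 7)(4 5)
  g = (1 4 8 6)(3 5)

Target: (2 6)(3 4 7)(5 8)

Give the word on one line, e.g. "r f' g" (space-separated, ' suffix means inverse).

  after g': (1 6 8 4)(3 5)
  after f': (2 6)(3 4 7)(5 8)

g' f'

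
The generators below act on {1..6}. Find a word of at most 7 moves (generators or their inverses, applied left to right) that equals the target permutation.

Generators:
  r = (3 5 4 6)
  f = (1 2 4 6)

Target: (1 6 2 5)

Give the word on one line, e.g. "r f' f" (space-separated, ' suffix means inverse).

f' r f' f' r'

  after f': (1 6 4 2)
  after r: (1 3 5 4 2)
  after f': (1 3 5 2 6 4)
  after f': (1 3 5)(2 4 6)
  after r': (1 6 2 5)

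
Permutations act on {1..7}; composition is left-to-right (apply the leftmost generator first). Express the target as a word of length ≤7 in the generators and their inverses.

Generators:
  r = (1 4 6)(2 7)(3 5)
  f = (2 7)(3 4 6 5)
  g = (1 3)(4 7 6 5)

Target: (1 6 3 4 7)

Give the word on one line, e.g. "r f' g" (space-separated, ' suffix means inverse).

  after r: (1 4 6)(2 7)(3 5)
  after f': (1 3 6)
  after g: (3 5 4 7 6)
  after r: (1 4 2 7)(5 6)
  after f: (1 6 3 4 7)

r f' g r f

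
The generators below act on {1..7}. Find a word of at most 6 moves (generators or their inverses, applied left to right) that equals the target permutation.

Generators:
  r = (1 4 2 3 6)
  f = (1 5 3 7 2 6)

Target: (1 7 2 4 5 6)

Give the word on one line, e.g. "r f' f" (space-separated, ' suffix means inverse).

  after r: (1 4 2 3 6)
  after r: (1 2 6 4 3)
  after f': (1 7 3 6 4 5)
  after r': (1 7 2 4 5 6)

r r f' r'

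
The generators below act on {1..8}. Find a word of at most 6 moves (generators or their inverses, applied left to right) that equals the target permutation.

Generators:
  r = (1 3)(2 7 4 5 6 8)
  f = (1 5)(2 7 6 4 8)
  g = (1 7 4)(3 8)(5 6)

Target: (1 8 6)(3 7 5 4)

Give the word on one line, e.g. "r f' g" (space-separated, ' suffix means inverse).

f g f f

  after f: (1 5)(2 7 6 4 8)
  after g: (1 6)(2 4 3 8)(5 7)
  after f: (1 4 3 2 8 7)(5 6)
  after f: (1 8 6)(3 7 5 4)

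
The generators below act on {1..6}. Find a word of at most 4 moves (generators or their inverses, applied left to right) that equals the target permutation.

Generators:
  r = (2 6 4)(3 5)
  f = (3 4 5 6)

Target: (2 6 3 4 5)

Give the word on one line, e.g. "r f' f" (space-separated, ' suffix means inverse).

  after f: (3 4 5 6)
  after r': (2 4 3 6 5)
  after f': (2 3 5)(4 6)
  after f': (2 6 3 4 5)

f r' f' f'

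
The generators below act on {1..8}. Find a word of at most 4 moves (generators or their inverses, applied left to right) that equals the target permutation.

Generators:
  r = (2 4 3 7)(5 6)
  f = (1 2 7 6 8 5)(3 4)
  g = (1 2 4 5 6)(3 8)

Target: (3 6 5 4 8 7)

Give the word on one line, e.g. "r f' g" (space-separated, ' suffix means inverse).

  after g: (1 2 4 5 6)(3 8)
  after f': (2 3 6 5 7)(4 8)
  after r: (2 7 4 8 3 5)
  after r: (3 6 5 4 8 7)

g f' r r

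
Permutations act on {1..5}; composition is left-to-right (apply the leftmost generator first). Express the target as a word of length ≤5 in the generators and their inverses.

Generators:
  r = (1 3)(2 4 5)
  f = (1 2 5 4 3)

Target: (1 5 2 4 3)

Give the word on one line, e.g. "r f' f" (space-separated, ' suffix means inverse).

  after r': (1 3)(2 5 4)
  after f': (1 4)
  after r: (1 5 2 4 3)

r' f' r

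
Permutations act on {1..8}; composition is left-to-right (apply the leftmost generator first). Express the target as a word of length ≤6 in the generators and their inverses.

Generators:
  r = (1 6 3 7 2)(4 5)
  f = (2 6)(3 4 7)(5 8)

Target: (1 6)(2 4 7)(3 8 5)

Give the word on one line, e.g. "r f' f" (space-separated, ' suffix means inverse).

  after f': (2 6)(3 7 4)(5 8)
  after f': (3 4 7)
  after r': (1 2 7 6)(3 5 4)
  after f': (1 6)(2 4 7)(3 8 5)

f' f' r' f'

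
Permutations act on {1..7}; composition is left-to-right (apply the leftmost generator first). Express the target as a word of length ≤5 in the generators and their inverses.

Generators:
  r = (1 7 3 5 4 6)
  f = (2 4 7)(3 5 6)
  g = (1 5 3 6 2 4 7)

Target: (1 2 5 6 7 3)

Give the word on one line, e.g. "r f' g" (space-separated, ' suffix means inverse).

  after f: (2 4 7)(3 5 6)
  after f: (2 7 4)(3 6 5)
  after r: (1 7 6 4 2 3)
  after f: (1 2 5 6 7 3)

f f r f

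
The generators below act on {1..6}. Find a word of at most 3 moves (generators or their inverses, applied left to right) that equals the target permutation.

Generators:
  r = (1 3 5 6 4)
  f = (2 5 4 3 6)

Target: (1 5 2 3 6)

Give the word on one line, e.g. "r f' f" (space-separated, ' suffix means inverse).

r f r'

  after r: (1 3 5 6 4)
  after f: (1 6 3 4)(2 5)
  after r': (1 5 2 3 6)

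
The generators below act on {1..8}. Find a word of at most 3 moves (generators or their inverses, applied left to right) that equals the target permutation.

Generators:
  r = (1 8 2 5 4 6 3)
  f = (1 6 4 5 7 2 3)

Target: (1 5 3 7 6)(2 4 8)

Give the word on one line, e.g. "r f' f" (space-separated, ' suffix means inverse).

f' f' r

  after f': (1 3 2 7 5 4 6)
  after f': (1 2 5 6 3 7 4)
  after r: (1 5 3 7 6)(2 4 8)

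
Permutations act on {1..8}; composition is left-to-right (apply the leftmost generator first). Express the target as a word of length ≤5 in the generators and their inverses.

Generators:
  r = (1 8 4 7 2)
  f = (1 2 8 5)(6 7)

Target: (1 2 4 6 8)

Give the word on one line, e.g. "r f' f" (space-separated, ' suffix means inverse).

f r f

  after f: (1 2 8 5)(6 7)
  after r: (2 4 7 6)(5 8)
  after f: (1 2 4 6 8)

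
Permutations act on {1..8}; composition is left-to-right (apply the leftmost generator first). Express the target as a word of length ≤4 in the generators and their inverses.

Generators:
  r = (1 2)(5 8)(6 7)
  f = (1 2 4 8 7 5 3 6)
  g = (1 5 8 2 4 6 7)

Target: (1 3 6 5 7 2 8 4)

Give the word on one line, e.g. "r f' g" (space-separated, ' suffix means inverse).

  after g: (1 5 8 2 4 6 7)
  after f: (1 3 6 5 7 2 8 4)

g f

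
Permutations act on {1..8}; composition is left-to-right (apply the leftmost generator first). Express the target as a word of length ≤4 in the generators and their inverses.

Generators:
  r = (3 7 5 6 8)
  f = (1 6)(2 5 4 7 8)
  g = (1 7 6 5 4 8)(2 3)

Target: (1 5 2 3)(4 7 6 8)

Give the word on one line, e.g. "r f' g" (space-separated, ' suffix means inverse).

  after r: (3 7 5 6 8)
  after g': (1 8 2 3)(4 5 7 6)
  after f: (1 2 3 6 7)(5 8)
  after f: (1 5 2 3)(4 7 6 8)

r g' f f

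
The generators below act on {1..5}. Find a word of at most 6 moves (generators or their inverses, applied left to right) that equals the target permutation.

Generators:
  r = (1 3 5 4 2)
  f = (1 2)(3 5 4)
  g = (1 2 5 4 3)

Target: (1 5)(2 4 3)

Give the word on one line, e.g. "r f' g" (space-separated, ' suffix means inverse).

  after f: (1 2)(3 5 4)
  after f: (3 4 5)
  after f: (1 2)
  after r': (1 4 5 3)
  after r': (1 5)(2 4 3)

f f f r' r'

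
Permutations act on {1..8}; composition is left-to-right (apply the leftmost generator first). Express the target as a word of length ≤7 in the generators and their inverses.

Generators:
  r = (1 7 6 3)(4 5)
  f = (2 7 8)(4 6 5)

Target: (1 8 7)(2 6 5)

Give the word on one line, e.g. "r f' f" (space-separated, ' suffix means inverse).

  after f: (2 7 8)(4 6 5)
  after r: (1 7 8 2 6 4 3)
  after f': (1 2 4 3)(5 6)
  after r': (1 2 5 7)(4 6)
  after f': (1 8 7)(2 6 5)

f r f' r' f'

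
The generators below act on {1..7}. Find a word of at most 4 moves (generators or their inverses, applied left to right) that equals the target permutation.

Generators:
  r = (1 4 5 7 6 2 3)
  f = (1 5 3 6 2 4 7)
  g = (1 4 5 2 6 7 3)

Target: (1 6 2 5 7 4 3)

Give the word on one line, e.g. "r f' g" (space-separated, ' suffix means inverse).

  after f: (1 5 3 6 2 4 7)
  after r': (1 4 5 2)(3 7)
  after f': (1 2 7 5 6 3 4)
  after r': (1 6 2 5 7 4 3)

f r' f' r'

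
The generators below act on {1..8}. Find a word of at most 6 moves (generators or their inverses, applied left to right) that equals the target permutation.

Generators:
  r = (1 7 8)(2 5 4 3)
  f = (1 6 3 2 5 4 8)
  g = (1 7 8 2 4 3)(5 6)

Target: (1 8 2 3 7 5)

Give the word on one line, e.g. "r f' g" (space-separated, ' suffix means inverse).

r' f r' r' g

  after r': (1 8 7)(2 3 4 5)
  after f: (3 8 7 6)
  after r': (1 8)(2 3 7 6 4 5)
  after r': (1 7 6 5 3)(2 4)
  after g: (1 8 2 3 7 5)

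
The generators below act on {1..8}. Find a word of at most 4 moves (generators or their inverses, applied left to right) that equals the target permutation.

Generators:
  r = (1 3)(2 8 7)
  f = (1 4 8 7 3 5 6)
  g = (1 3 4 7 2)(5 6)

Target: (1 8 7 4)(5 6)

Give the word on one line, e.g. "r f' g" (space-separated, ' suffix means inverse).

  after g': (1 2 7 4 3)(5 6)
  after r: (1 8 7 4)(5 6)

g' r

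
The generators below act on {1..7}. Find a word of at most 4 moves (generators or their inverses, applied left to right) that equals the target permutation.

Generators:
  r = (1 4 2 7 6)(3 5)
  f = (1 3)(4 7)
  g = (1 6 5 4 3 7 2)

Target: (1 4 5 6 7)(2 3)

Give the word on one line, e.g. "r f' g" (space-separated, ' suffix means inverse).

  after f: (1 3)(4 7)
  after r: (1 5 3 4 6)(2 7)
  after f': (1 5)(2 4 6 3 7)
  after g: (1 4 5 6 7)(2 3)

f r f' g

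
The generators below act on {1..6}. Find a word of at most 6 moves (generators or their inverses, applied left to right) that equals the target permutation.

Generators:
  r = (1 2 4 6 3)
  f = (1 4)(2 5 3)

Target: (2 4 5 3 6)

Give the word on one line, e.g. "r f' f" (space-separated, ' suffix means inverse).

  after f: (1 4)(2 5 3)
  after r': (1 2 5 6 4 3)
  after f': (1 3 4 5 6)
  after r: (2 4 5 3 6)

f r' f' r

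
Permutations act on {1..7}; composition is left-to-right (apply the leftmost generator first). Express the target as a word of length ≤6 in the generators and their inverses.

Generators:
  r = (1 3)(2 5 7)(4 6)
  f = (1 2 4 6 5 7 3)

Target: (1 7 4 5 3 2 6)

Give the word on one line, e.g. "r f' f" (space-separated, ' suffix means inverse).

  after r': (1 3)(2 7 5)(4 6)
  after f': (1 7 6 2 5)
  after f': (1 5 3 7 4 2 6)
  after r': (1 2 4 7 6 3 5)
  after r': (1 7 4 5 3 2 6)

r' f' f' r' r'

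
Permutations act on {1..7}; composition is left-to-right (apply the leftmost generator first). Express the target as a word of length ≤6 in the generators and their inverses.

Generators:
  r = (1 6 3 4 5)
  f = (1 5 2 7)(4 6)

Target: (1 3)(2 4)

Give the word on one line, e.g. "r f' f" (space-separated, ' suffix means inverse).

  after f: (1 5 2 7)(4 6)
  after r': (1 4)(2 7 5)(3 6)
  after f: (1 6 3 4 5 7 2)
  after f: (1 4 2 5)(3 6)
  after r': (1 3)(2 4)

f r' f f r'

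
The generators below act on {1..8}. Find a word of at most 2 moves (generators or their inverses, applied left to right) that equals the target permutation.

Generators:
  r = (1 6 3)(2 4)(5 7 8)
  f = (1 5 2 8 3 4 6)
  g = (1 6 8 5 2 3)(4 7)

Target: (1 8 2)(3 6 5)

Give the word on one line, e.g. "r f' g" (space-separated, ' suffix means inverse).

g g

  after g: (1 6 8 5 2 3)(4 7)
  after g: (1 8 2)(3 6 5)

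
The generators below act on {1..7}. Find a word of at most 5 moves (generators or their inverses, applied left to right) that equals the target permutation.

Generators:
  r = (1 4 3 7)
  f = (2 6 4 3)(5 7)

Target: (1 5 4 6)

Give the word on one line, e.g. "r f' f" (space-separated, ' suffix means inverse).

f r' f'

  after f: (2 6 4 3)(5 7)
  after r': (1 7 5 3 2 6)
  after f': (1 5 4 6)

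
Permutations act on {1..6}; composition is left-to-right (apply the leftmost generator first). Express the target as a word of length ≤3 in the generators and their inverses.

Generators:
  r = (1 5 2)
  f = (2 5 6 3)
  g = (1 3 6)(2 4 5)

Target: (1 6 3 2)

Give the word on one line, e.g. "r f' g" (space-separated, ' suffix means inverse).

r f

  after r: (1 5 2)
  after f: (1 6 3 2)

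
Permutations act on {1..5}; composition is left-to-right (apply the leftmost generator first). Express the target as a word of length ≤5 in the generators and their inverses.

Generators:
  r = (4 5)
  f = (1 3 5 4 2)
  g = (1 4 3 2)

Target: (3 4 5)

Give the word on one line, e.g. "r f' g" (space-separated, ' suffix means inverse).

  after g: (1 4 3 2)
  after f: (1 2 3)(4 5)
  after g: (3 4 5)

g f g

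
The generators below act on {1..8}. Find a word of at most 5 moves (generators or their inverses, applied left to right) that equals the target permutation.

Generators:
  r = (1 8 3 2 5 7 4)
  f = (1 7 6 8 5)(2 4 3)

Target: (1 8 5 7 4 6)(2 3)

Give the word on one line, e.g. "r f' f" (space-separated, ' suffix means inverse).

  after r': (1 4 7 5 2 3 8)
  after f: (1 3 5 4 6 8 7)
  after r': (1 8 5 7 4 6)(2 3)

r' f r'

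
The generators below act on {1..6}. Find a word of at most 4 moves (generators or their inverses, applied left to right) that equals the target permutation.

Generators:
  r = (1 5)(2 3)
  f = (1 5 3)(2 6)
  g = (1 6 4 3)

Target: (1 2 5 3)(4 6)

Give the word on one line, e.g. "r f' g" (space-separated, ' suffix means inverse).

g r f'

  after g: (1 6 4 3)
  after r: (1 6 4 2 3 5)
  after f': (1 2 5 3)(4 6)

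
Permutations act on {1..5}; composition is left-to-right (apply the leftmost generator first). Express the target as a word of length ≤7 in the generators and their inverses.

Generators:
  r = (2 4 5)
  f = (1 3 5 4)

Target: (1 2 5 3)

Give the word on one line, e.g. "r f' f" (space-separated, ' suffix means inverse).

f' r' r' r' r'

  after f': (1 4 5 3)
  after r': (1 2 5 3)
  after r': (1 5 3)(2 4)
  after r': (1 4 5 3)
  after r': (1 2 5 3)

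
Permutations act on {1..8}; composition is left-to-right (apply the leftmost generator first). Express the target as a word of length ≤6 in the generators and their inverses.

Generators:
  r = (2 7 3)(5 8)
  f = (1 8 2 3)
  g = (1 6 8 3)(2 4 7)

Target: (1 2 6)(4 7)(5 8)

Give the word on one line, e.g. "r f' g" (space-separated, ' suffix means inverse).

r' g' g' f

  after r': (2 3 7)(5 8)
  after g': (1 3 4 2 8 5 6)
  after g': (1 8 5)(2 6 3)(4 7)
  after f: (1 2 6)(4 7)(5 8)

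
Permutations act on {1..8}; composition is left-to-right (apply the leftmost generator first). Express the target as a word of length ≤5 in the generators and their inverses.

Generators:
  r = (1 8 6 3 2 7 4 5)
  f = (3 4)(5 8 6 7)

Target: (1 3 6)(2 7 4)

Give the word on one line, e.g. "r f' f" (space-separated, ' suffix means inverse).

  after r': (1 5 4 7 2 3 6 8)
  after r': (1 4 2 6)(3 8 5 7)
  after f: (1 3 6)(2 7 4)

r' r' f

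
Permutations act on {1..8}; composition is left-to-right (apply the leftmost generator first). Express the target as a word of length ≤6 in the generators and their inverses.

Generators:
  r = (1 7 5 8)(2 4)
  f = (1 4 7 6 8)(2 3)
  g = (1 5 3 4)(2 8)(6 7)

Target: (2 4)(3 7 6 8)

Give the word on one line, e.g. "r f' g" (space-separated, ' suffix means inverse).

  after r: (1 7 5 8)(2 4)
  after g': (1 6 7)(2 3 5)(4 8)
  after r: (1 6 5 4)(2 3 8)
  after f: (1 8 3)(5 7 6)
  after r: (2 4)(3 7 6 8)

r g' r f r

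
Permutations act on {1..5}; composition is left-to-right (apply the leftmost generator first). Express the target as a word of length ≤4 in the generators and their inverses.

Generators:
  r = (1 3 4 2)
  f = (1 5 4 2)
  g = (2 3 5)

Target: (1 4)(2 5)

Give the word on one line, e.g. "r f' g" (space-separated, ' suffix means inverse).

f f

  after f: (1 5 4 2)
  after f: (1 4)(2 5)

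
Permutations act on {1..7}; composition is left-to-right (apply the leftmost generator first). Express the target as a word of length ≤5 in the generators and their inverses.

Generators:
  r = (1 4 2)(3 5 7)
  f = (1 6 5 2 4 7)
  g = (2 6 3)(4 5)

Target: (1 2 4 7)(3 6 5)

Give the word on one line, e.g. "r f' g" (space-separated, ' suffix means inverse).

f g g

  after f: (1 6 5 2 4 7)
  after g: (1 3 2 5 6 4 7)
  after g: (1 2 4 7)(3 6 5)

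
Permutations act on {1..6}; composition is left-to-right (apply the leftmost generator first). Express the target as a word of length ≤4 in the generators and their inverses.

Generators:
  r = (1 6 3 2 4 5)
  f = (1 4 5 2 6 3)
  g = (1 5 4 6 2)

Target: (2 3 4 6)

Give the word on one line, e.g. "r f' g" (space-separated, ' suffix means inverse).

  after r': (1 5 4 2 3 6)
  after g': (2 3 4 6)

r' g'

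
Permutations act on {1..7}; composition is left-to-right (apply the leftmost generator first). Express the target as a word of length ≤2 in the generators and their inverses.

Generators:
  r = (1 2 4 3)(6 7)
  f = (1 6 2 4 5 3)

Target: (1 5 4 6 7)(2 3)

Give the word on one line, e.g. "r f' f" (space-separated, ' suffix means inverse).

r' f'

  after r': (1 3 4 2)(6 7)
  after f': (1 5 4 6 7)(2 3)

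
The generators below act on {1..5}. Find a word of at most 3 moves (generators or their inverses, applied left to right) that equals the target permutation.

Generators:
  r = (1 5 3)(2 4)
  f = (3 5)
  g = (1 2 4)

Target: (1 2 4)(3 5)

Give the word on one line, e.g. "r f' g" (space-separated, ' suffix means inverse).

  after f: (3 5)
  after g: (1 2 4)(3 5)

f g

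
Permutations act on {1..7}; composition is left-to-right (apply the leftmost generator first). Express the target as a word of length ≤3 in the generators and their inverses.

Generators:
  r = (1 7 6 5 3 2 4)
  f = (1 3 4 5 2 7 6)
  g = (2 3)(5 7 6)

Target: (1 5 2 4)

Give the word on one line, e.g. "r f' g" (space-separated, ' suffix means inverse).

r g'

  after r: (1 7 6 5 3 2 4)
  after g': (1 5 2 4)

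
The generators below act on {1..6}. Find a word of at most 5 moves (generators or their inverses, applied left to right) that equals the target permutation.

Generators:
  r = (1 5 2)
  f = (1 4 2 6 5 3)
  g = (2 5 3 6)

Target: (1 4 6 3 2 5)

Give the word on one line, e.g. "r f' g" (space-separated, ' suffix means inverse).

g f g'

  after g: (2 5 3 6)
  after f: (1 4 2 3 5)
  after g': (1 4 6 3 2 5)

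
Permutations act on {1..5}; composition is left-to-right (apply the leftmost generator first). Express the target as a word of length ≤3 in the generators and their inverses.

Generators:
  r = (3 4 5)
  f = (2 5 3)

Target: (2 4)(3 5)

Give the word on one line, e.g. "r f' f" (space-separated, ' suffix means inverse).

  after f: (2 5 3)
  after r': (2 4 3)
  after f: (2 4)(3 5)

f r' f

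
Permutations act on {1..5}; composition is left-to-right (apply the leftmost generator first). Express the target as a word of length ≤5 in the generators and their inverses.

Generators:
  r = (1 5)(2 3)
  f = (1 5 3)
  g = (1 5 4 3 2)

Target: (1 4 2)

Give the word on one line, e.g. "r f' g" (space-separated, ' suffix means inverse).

  after g': (1 2 3 4 5)
  after g': (1 3 5 2 4)
  after f': (1 5 2 4 3)
  after g: (1 4 2 3 5)
  after f: (1 4 2)

g' g' f' g f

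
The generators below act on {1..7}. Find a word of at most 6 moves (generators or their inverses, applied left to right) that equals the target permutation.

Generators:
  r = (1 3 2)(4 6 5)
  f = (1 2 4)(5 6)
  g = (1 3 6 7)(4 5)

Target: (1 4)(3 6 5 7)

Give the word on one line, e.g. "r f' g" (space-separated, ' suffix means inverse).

  after g: (1 3 6 7)(4 5)
  after f': (1 3 5 2)(4 6 7)
  after r: (1 2 3 4 5)(6 7)
  after g': (1 2)(3 5 7)
  after f: (1 4)(3 6 5 7)

g f' r g' f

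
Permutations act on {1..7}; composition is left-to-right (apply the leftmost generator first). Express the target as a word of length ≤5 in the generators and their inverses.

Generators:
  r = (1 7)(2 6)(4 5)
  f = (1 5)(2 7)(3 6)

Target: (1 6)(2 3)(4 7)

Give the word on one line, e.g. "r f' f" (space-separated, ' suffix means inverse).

  after r': (1 7)(2 6)(4 5)
  after f: (1 2 3 6 7 5 4)
  after r': (1 6)(2 3)(4 7)

r' f r'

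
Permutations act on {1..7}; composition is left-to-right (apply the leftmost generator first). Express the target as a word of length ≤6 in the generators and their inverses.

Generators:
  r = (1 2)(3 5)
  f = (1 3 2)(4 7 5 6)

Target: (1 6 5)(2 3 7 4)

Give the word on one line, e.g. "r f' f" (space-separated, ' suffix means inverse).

r f f r' f

  after r: (1 2)(3 5)
  after f: (2 3 6 4 7 5)
  after f: (1 3 4 5)(6 7)
  after r': (1 5 2)(3 4)(6 7)
  after f: (1 6 5)(2 3 7 4)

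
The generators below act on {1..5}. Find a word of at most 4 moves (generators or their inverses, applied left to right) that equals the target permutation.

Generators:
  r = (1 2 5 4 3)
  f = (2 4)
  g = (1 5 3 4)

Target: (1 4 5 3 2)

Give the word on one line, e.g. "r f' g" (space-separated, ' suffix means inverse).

r g' f'

  after r: (1 2 5 4 3)
  after g': (1 2)(3 4 5)
  after f': (1 4 5 3 2)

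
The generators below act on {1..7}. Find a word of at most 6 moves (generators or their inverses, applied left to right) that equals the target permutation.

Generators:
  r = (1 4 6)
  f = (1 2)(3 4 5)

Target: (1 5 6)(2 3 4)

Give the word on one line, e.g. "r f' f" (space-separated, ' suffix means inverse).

r f' r f'

  after r: (1 4 6)
  after f': (1 3 5 4 6 2)
  after r: (1 3 5 6 2 4)
  after f': (1 5 6)(2 3 4)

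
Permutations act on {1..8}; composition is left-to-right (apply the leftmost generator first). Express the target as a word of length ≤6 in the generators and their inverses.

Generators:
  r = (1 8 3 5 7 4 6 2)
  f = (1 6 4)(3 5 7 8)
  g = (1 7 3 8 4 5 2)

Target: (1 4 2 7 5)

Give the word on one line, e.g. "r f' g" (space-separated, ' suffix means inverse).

r g' g' r

  after r: (1 8 3 5 7 4 6 2)
  after g': (1 3 4 6 5)(7 8)
  after g': (1 7 3 8)(2 5)(4 6)
  after r: (1 4 2 7 5)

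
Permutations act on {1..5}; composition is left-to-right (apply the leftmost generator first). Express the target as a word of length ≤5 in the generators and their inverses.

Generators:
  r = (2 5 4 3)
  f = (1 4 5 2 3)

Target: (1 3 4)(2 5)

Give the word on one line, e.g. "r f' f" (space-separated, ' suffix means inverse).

  after r': (2 3 4 5)
  after f: (1 4 2)(3 5)
  after r': (1 5 4 3 2)
  after f: (1 2 4)
  after r': (1 3 4)(2 5)

r' f r' f r'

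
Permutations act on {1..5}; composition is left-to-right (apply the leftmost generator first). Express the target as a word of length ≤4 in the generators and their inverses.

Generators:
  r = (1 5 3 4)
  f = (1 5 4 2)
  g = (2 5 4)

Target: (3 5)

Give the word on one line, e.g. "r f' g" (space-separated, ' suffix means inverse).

r' f' g r

  after r': (1 4 3 5)
  after f': (1 5 2 4 3)
  after g: (1 4 3)
  after r: (3 5)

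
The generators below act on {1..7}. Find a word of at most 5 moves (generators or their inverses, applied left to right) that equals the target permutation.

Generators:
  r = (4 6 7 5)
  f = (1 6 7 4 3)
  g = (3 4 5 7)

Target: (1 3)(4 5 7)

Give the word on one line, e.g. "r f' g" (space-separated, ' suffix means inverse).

f r g r'

  after f: (1 6 7 4 3)
  after r: (1 7 6 5 4 3)
  after g: (1 3)(6 7)
  after r': (1 3)(4 5 7)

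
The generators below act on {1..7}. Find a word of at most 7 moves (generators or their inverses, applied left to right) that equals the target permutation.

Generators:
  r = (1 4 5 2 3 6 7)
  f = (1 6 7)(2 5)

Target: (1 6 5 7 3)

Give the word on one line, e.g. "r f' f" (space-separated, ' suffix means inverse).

  after r: (1 4 5 2 3 6 7)
  after f': (1 4 2 3)
  after r': (3 7 6)(4 5)
  after r': (1 7 3 6 2 5)
  after f': (1 6 5 7 3)

r f' r' r' f'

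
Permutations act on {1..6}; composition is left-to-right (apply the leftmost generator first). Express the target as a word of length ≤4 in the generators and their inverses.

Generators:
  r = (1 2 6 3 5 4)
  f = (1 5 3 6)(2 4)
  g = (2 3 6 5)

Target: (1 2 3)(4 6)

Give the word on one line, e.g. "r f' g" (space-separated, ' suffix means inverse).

r g' f g'

  after r: (1 2 6 3 5 4)
  after g': (1 5 4)(2 3 6)
  after f: (1 3)(2 6 4 5)
  after g': (1 2 3)(4 6)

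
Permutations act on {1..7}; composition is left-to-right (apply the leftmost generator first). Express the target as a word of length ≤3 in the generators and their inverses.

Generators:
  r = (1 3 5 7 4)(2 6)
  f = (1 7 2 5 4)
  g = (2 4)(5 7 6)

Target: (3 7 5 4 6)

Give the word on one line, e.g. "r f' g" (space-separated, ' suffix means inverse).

  after g: (2 4)(5 7 6)
  after r': (1 4 6 3)(2 7)
  after f: (3 7 5 4 6)

g r' f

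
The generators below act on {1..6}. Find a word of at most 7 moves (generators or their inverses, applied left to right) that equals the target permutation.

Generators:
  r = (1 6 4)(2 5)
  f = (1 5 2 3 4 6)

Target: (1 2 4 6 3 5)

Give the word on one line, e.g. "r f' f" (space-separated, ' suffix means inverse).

r' f' r' r' f'

  after r': (1 4 6)(2 5)
  after f': (1 3 2)
  after r': (1 3 5 2 4 6)
  after r': (1 3 2 6 4)
  after f': (1 2 4 6 3 5)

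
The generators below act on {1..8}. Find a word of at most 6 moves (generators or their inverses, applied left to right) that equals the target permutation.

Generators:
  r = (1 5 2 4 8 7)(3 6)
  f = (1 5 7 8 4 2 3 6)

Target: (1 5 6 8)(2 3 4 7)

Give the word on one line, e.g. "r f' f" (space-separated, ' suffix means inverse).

  after r': (1 7 8 4 2 5)(3 6)
  after f': (1 5 6 2)
  after f': (2 6 4 8 7 5 3)
  after r: (1 5 6 8)(2 3 4 7)

r' f' f' r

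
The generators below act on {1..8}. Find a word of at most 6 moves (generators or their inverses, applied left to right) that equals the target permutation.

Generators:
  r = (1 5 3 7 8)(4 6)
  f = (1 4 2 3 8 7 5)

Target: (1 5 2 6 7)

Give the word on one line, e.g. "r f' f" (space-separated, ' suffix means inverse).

  after r: (1 5 3 7 8)(4 6)
  after f': (1 7 3 8 5 2 4 6)
  after r: (1 8 3)(2 6 5)
  after r: (2 4 6 3 5)(7 8)
  after r: (1 5 2 6 7)

r f' r r r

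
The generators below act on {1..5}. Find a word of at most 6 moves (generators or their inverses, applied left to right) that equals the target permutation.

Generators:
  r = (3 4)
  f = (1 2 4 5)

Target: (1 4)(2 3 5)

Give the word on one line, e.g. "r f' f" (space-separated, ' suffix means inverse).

f r f' f' f'

  after f: (1 2 4 5)
  after r: (1 2 3 4 5)
  after f': (2 3)
  after f': (1 5 4 2 3)
  after f': (1 4)(2 3 5)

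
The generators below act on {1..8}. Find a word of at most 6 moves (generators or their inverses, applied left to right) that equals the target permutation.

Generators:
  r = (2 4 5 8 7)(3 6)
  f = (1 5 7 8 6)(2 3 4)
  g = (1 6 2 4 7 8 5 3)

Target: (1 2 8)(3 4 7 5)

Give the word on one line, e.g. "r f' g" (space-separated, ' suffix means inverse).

g' r' r' f'

  after g': (1 3 5 8 7 4 2 6)
  after r': (1 6)(2 3 4 7)
  after r': (1 3 2 6)(4 8 5)
  after f': (1 2 8)(3 4 7 5)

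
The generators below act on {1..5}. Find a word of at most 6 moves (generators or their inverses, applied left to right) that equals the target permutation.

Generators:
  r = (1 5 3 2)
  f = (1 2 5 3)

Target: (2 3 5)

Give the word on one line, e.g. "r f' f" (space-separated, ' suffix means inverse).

  after f': (1 3 5 2)
  after r': (1 5 3)
  after f': (1 2)
  after f': (2 3 5)

f' r' f' f'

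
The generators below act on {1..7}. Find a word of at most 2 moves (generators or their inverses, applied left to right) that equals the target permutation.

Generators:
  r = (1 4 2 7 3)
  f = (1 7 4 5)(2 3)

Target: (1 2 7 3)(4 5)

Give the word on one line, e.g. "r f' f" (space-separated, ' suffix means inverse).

  after r': (1 3 7 2 4)
  after f': (1 2 7 3)(4 5)

r' f'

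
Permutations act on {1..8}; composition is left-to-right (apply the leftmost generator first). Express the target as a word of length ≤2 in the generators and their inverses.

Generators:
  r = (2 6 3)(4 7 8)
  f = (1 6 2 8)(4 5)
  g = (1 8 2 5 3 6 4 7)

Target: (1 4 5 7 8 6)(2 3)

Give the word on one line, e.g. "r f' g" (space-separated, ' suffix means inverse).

f' r

  after f': (1 8 2 6)(4 5)
  after r: (1 4 5 7 8 6)(2 3)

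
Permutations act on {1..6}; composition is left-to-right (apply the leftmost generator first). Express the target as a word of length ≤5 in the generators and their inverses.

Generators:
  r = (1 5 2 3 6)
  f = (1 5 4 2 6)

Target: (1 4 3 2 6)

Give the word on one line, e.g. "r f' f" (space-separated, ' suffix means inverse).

r f' r f r'

  after r: (1 5 2 3 6)
  after f': (2 3)(4 5)
  after r: (1 5 4 2 6)
  after f: (1 4 6 5 2)
  after r': (1 4 3 2 6)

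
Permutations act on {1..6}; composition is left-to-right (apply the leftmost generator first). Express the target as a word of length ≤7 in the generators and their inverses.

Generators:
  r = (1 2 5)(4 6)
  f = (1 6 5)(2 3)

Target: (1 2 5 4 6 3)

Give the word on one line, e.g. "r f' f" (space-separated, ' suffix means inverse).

  after f: (1 6 5)(2 3)
  after r: (1 4 6)(2 3 5)
  after r: (1 6 2 3)
  after f': (3 5 6)
  after r: (1 2 5 4 6 3)

f r r f' r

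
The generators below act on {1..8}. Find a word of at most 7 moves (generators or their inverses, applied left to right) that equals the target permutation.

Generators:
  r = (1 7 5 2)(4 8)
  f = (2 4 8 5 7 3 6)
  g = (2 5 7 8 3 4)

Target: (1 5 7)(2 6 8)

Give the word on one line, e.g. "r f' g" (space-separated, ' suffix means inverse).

f g g r f'

  after f: (2 4 8 5 7 3 6)
  after g: (3 6 5 8 7 4)
  after g: (2 5 3 6 7)
  after r: (1 7)(3 6 5)(4 8)
  after f': (1 5 7)(2 6 8)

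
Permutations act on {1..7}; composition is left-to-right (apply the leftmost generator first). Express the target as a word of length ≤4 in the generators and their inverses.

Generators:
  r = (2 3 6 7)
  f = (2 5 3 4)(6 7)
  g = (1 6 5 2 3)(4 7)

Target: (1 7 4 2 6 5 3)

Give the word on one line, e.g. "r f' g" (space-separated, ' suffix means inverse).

g r

  after g: (1 6 5 2 3)(4 7)
  after r: (1 7 4 2 6 5 3)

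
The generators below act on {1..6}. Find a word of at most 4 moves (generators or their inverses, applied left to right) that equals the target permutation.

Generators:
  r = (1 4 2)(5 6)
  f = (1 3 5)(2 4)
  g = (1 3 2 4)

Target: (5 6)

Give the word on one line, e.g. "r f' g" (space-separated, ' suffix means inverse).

r r r

  after r: (1 4 2)(5 6)
  after r: (1 2 4)
  after r: (5 6)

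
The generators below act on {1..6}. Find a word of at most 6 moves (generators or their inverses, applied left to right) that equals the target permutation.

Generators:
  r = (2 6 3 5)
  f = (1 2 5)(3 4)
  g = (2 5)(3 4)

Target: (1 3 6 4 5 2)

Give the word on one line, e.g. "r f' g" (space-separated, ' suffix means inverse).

  after f': (1 5 2)(3 4)
  after g: (1 2)
  after r: (1 6 3 5 2)
  after g': (1 6 4 3 2)
  after r: (1 3 6 4 5 2)

f' g r g' r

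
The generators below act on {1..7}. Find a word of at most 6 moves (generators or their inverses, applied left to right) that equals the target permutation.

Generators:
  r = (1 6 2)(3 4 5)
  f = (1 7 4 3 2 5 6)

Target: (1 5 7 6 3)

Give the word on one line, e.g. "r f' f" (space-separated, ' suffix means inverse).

  after f: (1 7 4 3 2 5 6)
  after f: (1 4 2 6 7 3 5)
  after f: (1 3 6 4 5 7 2)
  after r': (1 5 7 6 3)

f f f r'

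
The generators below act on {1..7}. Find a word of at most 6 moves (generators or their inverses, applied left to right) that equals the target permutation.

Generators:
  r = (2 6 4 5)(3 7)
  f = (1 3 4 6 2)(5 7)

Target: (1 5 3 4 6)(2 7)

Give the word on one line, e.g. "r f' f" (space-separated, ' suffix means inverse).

  after f': (1 2 6 4 3)(5 7)
  after f': (1 6 3 2 4)
  after f': (1 4 2 3 6)(5 7)
  after r: (1 5 3 4 6)(2 7)

f' f' f' r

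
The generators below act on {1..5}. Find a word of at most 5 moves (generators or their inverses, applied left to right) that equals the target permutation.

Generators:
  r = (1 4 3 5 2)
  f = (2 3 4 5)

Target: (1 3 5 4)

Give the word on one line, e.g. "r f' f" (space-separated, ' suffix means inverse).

r f r'

  after r: (1 4 3 5 2)
  after f: (1 5 3 2)
  after r': (1 3 5 4)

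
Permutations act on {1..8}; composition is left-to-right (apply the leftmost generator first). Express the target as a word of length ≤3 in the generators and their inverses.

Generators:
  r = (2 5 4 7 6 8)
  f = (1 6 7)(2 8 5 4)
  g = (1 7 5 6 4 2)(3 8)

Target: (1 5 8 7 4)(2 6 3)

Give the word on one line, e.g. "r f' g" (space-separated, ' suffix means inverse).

r g' r

  after r: (2 5 4 7 6 8)
  after g': (1 2 7 5 6 3 8 4)
  after r: (1 5 8 7 4)(2 6 3)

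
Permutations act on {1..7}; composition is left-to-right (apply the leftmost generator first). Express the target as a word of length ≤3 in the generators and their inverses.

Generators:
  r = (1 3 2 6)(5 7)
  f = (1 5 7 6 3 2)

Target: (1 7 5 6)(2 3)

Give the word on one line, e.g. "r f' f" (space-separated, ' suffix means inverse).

f' r f'

  after f': (1 2 3 6 7 5)
  after r: (1 6 5 3)
  after f': (1 7 5 6)(2 3)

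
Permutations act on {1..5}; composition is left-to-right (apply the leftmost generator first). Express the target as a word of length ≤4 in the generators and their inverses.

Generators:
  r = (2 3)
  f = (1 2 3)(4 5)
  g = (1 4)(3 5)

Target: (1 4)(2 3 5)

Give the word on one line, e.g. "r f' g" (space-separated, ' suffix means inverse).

f r g' f

  after f: (1 2 3)(4 5)
  after r: (1 3)(4 5)
  after g': (1 5)(3 4)
  after f: (1 4)(2 3 5)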